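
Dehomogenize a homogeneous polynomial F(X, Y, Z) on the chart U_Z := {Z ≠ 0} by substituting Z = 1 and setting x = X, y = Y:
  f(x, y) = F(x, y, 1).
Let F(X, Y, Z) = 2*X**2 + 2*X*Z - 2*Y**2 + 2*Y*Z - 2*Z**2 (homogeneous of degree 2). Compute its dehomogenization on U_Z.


f(x, y) = 2*x**2 + 2*x - 2*y**2 + 2*y - 2

On U_Z we set Z = 1. Each monomial c·X^i·Y^j·Z^k in F becomes c·x^i·y^j·1^k = c·x^i·y^j.
Substituting Z = 1: F(X, Y, 1) = 2*x**2 + 2*x - 2*y**2 + 2*y - 2.
Note: deg(f) ≤ deg(F) = 2; strict inequality happens when F is divisible by Z (lost terms).


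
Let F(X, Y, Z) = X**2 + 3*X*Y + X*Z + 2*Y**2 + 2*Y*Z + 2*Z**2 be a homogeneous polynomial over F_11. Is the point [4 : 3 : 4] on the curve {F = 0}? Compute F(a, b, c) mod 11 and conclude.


F(4,3,4) ≡ 10 (mod 11); P is NOT on the curve.

Evaluate F(4, 3, 4) term-by-term (mod 11).
  X**2 ↦ 1·16·1·1 = 16
  3*X*Y ↦ 3·4·3·1 = 36
  X*Z ↦ 1·4·1·4 = 16
  2*Y**2 ↦ 2·1·9·1 = 18
  2*Y*Z ↦ 2·1·3·4 = 24
  2*Z**2 ↦ 2·1·1·16 = 32
Sum: F(4, 3, 4) = (16) + (36) + (16) + (18) + (24) + (32) = 142.
Reducing mod 11: 142 ≡ 10 (mod 11).
Since F(a, b, c) ≡ 10 ≠ 0 (mod 11), P does NOT lie on the curve.


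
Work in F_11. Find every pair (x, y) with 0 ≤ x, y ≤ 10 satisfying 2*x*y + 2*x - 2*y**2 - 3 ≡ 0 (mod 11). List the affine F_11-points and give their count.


Affine F_11-points: {(0, 2), (0, 9), (3, 6), (3, 8), (4, 1), (4, 3), (7, 0), (7, 7), (9, 4), (9, 5)}; count = 10.

For each of the 121 pairs (x, y) ∈ F_11², evaluate f(x, y) mod 11. Record the zeros.
  x = 0: [0↦8, 1↦6, 2↦0, 3↦1, 4↦9, 5↦2, 6↦2, 7↦9, 8↦1, 9↦0, 10↦6]  zeros at y ∈ {2, 9}
  x = 1: [0↦10, 1↦10, 2↦6, 3↦9, 4↦8, 5↦3, 6↦5, 7↦3, 8↦8, 9↦9, 10↦6]  zeros at y ∈ ∅
  x = 2: [0↦1, 1↦3, 2↦1, 3↦6, 4↦7, 5↦4, 6↦8, 7↦8, 8↦4, 9↦7, 10↦6]  zeros at y ∈ ∅
  x = 3: [0↦3, 1↦7, 2↦7, 3↦3, 4↦6, 5↦5, 6↦0, 7↦2, 8↦0, 9↦5, 10↦6]  zeros at y ∈ {6, 8}
  x = 4: [0↦5, 1↦0, 2↦2, 3↦0, 4↦5, 5↦6, 6↦3, 7↦7, 8↦7, 9↦3, 10↦6]  zeros at y ∈ {1, 3}
  x = 5: [0↦7, 1↦4, 2↦8, 3↦8, 4↦4, 5↦7, 6↦6, 7↦1, 8↦3, 9↦1, 10↦6]  zeros at y ∈ ∅
  x = 6: [0↦9, 1↦8, 2↦3, 3↦5, 4↦3, 5↦8, 6↦9, 7↦6, 8↦10, 9↦10, 10↦6]  zeros at y ∈ ∅
  x = 7: [0↦0, 1↦1, 2↦9, 3↦2, 4↦2, 5↦9, 6↦1, 7↦0, 8↦6, 9↦8, 10↦6]  zeros at y ∈ {0, 7}
  x = 8: [0↦2, 1↦5, 2↦4, 3↦10, 4↦1, 5↦10, 6↦4, 7↦5, 8↦2, 9↦6, 10↦6]  zeros at y ∈ ∅
  x = 9: [0↦4, 1↦9, 2↦10, 3↦7, 4↦0, 5↦0, 6↦7, 7↦10, 8↦9, 9↦4, 10↦6]  zeros at y ∈ {4, 5}
  x = 10: [0↦6, 1↦2, 2↦5, 3↦4, 4↦10, 5↦1, 6↦10, 7↦4, 8↦5, 9↦2, 10↦6]  zeros at y ∈ ∅
Collecting zeros: affine points = {(0, 2), (0, 9), (3, 6), (3, 8), (4, 1), (4, 3), (7, 0), (7, 7), (9, 4), (9, 5)}.
Total count |C(F_11)_aff| = 10.


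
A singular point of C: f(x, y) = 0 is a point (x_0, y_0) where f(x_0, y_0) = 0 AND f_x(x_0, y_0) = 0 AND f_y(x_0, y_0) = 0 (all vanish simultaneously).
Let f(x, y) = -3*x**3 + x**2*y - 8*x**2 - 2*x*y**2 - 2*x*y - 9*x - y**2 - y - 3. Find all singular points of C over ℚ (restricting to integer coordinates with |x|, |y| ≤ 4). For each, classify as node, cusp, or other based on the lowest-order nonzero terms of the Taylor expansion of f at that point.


Singular points: {(-1, -1)}; classification: cusp.

Compute partial derivatives:
  f_x = -9*x**2 + 2*x*y - 16*x - 2*y**2 - 2*y - 9.
  f_y = x**2 - 4*x*y - 2*x - 2*y - 1.
Scan x_0 ∈ {−4, ..., 4}. For each x_0, f_y(x_0, y) is a polynomial in y; find its integer roots y ∈ {−4, ..., 4}, then test f_x and f at those candidates.
  x = -4: f_y(-4, y) = 14*y + 23; no integer root y with |y| ≤ 4.
  x = -3: f_y(-3, y) = 10*y + 14; no integer root y with |y| ≤ 4.
  x = -2: f_y(-2, y) = 6*y + 7; no integer root y with |y| ≤ 4.
  x = -1: f_y(-1, y) = 2*y + 2; vanishes at y ∈ {-1}. (-1, -1): f_x = 0, f = 0 — SINGULAR.
  x = 0: f_y(0, y) = -2*y - 1; no integer root y with |y| ≤ 4.
  x = 1: f_y(1, y) = -6*y - 2; no integer root y with |y| ≤ 4.
  x = 2: f_y(2, y) = -10*y - 1; no integer root y with |y| ≤ 4.
  x = 3: f_y(3, y) = 2 - 14*y; no integer root y with |y| ≤ 4.
  x = 4: f_y(4, y) = 7 - 18*y; no integer root y with |y| ≤ 4.
Only singular point on the grid: (-1, -1).
Classify: substitute x = -1 + u, y = -1 + v and expand: f = -3*u**3 + u**2*v - 2*u*v**2 + v**2.
No constant or linear terms (consistent with a singular point). Quadratic part: v**2. Cubic part: -3*u**3 + u**2*v - 2*u*v**2.
The quadratic part v**2 is a perfect square, so there is a single (double) tangent line v = 0, i.e. y = -1. Restricting the cubic part to that line (v = 0) leaves -3*u**3 ≠ 0, so f is not divisible by v and the branch is v² ≈ 3*u**3 to lowest order — this is a cusp.
Classification: cusp.


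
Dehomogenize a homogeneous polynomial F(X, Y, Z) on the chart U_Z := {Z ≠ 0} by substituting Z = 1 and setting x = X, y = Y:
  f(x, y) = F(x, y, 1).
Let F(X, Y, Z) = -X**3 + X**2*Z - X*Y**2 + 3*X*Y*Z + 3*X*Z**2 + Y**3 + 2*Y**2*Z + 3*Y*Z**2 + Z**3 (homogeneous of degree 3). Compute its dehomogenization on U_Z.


f(x, y) = -x**3 + x**2 - x*y**2 + 3*x*y + 3*x + y**3 + 2*y**2 + 3*y + 1

On U_Z we set Z = 1. Each monomial c·X^i·Y^j·Z^k in F becomes c·x^i·y^j·1^k = c·x^i·y^j.
Substituting Z = 1: F(X, Y, 1) = -x**3 + x**2 - x*y**2 + 3*x*y + 3*x + y**3 + 2*y**2 + 3*y + 1.
Note: deg(f) ≤ deg(F) = 3; strict inequality happens when F is divisible by Z (lost terms).


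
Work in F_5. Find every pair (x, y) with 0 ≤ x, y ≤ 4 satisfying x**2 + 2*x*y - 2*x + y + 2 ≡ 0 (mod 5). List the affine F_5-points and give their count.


Affine F_5-points: {(0, 3), (1, 3), (3, 0), (4, 0)}; count = 4.

For each of the 25 pairs (x, y) ∈ F_5², evaluate f(x, y) mod 5. Record the zeros.
  x = 0: [0↦2, 1↦3, 2↦4, 3↦0, 4↦1]  zeros at y ∈ {3}
  x = 1: [0↦1, 1↦4, 2↦2, 3↦0, 4↦3]  zeros at y ∈ {3}
  x = 2: [0↦2, 1↦2, 2↦2, 3↦2, 4↦2]  zeros at y ∈ ∅
  x = 3: [0↦0, 1↦2, 2↦4, 3↦1, 4↦3]  zeros at y ∈ {0}
  x = 4: [0↦0, 1↦4, 2↦3, 3↦2, 4↦1]  zeros at y ∈ {0}
Collecting zeros: affine points = {(0, 3), (1, 3), (3, 0), (4, 0)}.
Total count |C(F_5)_aff| = 4.


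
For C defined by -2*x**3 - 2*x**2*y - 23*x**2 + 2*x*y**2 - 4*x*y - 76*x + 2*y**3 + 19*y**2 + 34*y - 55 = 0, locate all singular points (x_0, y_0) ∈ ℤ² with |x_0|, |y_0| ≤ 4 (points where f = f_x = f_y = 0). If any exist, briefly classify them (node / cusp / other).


Singular points: {(-3, -2)}; classification: node.

Compute partial derivatives:
  f_x = -6*x**2 - 4*x*y - 46*x + 2*y**2 - 4*y - 76.
  f_y = -2*x**2 + 4*x*y - 4*x + 6*y**2 + 38*y + 34.
Scan x_0 ∈ {−4, ..., 4}. For each x_0, f_y(x_0, y) is a polynomial in y; find its integer roots y ∈ {−4, ..., 4}, then test f_x and f at those candidates.
  x = -4: f_y(-4, y) = 6*y**2 + 22*y + 18; no integer root y with |y| ≤ 4.
  x = -3: f_y(-3, y) = 6*y**2 + 26*y + 28; vanishes at y ∈ {-2}. (-3, -2): f_x = 0, f = 0 — SINGULAR.
  x = -2: f_y(-2, y) = 6*y**2 + 30*y + 34; no integer root y with |y| ≤ 4.
  x = -1: f_y(-1, y) = 6*y**2 + 34*y + 36; no integer root y with |y| ≤ 4.
  x = 0: f_y(0, y) = 6*y**2 + 38*y + 34; no integer root y with |y| ≤ 4.
  x = 1: f_y(1, y) = 6*y**2 + 42*y + 28; no integer root y with |y| ≤ 4.
  x = 2: f_y(2, y) = 6*y**2 + 46*y + 18; no integer root y with |y| ≤ 4.
  x = 3: f_y(3, y) = 6*y**2 + 50*y + 4; no integer root y with |y| ≤ 4.
  x = 4: f_y(4, y) = 6*y**2 + 54*y - 14; no integer root y with |y| ≤ 4.
Only singular point on the grid: (-3, -2).
Classify: substitute x = -3 + u, y = -2 + v and expand: f = -2*u**3 - 2*u**2*v - u**2 + 2*u*v**2 + 2*v**3 + v**2.
No constant or linear terms (consistent with a singular point). Quadratic part: -u**2 + v**2. Cubic part: -2*u**3 - 2*u**2*v + 2*u*v**2 + 2*v**3.
The quadratic part v**2 - u**2 = (v − u)(v + u) splits into two distinct linear factors, so there are two distinct tangent lines y − -2 = ±(x − -3) — this is a node (ordinary double point).
Classification: node.


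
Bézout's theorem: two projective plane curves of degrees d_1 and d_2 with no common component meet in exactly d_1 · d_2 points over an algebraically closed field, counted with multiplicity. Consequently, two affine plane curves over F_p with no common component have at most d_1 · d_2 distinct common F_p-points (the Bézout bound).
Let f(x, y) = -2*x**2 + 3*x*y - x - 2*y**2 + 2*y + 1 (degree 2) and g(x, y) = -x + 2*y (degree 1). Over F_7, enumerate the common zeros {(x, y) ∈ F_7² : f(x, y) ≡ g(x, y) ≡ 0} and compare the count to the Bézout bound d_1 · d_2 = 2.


Common zeros: {(1, 4), (6, 3)}; count = 2; Bézout bound = 2.

deg(f) = 2, deg(g) = 1, so Bézout bound = 2.
Scan x ∈ F_7. For each x, list the y ∈ F_7 with f(x, y) ≡ 0 and those with g(x, y) ≡ 0 (mod 7); the common zeros in that column are the intersection.
  x = 0: f ≡ 0 at y ∈ ∅; g ≡ 0 at y ∈ {0}; common: ∅.
  x = 1: f ≡ 0 at y ∈ {2, 4}; g ≡ 0 at y ∈ {4}; common: {4}.
  x = 2: f ≡ 0 at y ∈ ∅; g ≡ 0 at y ∈ {1}; common: ∅.
  x = 3: f ≡ 0 at y ∈ ∅; g ≡ 0 at y ∈ {5}; common: ∅.
  x = 4: f ≡ 0 at y ∈ {0}; g ≡ 0 at y ∈ {2}; common: ∅.
  x = 5: f ≡ 0 at y ∈ {2, 3}; g ≡ 0 at y ∈ {6}; common: ∅.
  x = 6: f ≡ 0 at y ∈ {0, 3}; g ≡ 0 at y ∈ {3}; common: {3}.
Collecting: common zeros = {(1, 4), (6, 3)}, so the count is 2.
Comparison with the Bézout bound: 2 ≤ 2 = deg(f)·deg(g), as expected for curves with no common component (the bound is attained).


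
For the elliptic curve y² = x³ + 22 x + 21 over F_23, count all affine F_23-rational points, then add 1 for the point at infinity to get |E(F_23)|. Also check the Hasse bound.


Affine points = {(2, 2), (2, 21), (4, 9), (4, 14), (5, 7), (5, 16), (6, 1), (6, 22), (7, 9), (7, 14), (12, 9), (12, 14), (15, 0), (17, 8), (17, 15), (18, 4), (18, 19)}; affine count = 17; |E(F_23)| = 18.

Discriminant check: Δ ∝ 4a³ + 27b² = 4·22³ + 27·21² = 4·10648 + 27·441 ≡ 12 (mod 23). Nonzero ⇒ E is nonsingular.
For each x ∈ F_23, compute rhs = x³ + 22·x + 21 mod 23, then count y ∈ F_23 with y² ≡ rhs.
  x = 0: rhs = 21, matching y values: none (0 points).
  x = 1: rhs = 21, matching y values: none (0 points).
  x = 2: rhs = 4, matching y values: 2, 21 (2 points).
  x = 3: rhs = 22, matching y values: none (0 points).
  x = 4: rhs = 12, matching y values: 9, 14 (2 points).
  x = 5: rhs = 3, matching y values: 7, 16 (2 points).
  x = 6: rhs = 1, matching y values: 1, 22 (2 points).
  x = 7: rhs = 12, matching y values: 9, 14 (2 points).
  x = 8: rhs = 19, matching y values: none (0 points).
  x = 9: rhs = 5, matching y values: none (0 points).
  x = 10: rhs = 22, matching y values: none (0 points).
  x = 11: rhs = 7, matching y values: none (0 points).
  x = 12: rhs = 12, matching y values: 9, 14 (2 points).
  x = 13: rhs = 20, matching y values: none (0 points).
  x = 14: rhs = 14, matching y values: none (0 points).
  x = 15: rhs = 0, matching y values: 0 (1 points).
  x = 16: rhs = 7, matching y values: none (0 points).
  x = 17: rhs = 18, matching y values: 8, 15 (2 points).
  x = 18: rhs = 16, matching y values: 4, 19 (2 points).
  x = 19: rhs = 7, matching y values: none (0 points).
  x = 20: rhs = 20, matching y values: none (0 points).
  x = 21: rhs = 15, matching y values: none (0 points).
  x = 22: rhs = 21, matching y values: none (0 points).
Total affine count: 17.
Full point count |E(F_23)| = 17 + 1 = 18.
Hasse bound: |18 − (23+1)| = |-6| = 6 ≤ 2√23 ≈ 9.5917 ✓.


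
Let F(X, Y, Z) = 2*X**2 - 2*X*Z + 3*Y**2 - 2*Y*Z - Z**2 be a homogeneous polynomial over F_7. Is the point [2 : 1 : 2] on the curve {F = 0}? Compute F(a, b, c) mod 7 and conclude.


F(2,1,2) ≡ 2 (mod 7); P is NOT on the curve.

Evaluate F(2, 1, 2) term-by-term (mod 7).
  2*X**2 ↦ 2·4·1·1 = 8
  -2*X*Z ↦ -2·2·1·2 = -8
  3*Y**2 ↦ 3·1·1·1 = 3
  -2*Y*Z ↦ -2·1·1·2 = -4
  -Z**2 ↦ -1·1·1·4 = -4
Sum: F(2, 1, 2) = (8) + (-8) + (3) + (-4) + (-4) = -5.
Reducing mod 7: -5 ≡ 2 (mod 7).
Since F(a, b, c) ≡ 2 ≠ 0 (mod 7), P does NOT lie on the curve.


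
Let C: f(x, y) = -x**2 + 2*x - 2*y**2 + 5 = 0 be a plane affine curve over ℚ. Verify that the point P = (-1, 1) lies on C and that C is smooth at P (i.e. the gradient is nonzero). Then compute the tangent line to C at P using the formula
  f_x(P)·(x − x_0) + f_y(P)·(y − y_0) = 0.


Tangent line at P: 4*x - 4*y + 8 = 0.

Step 1: f(-1, 1) = 0, so P lies on C.
Step 2: partial derivatives
  f_x(x, y) = 2 - 2*x, f_y(x, y) = -4*y.
  f_x(P) = 4, f_y(P) = -4 (gradient nonzero, so P is smooth).
Step 3: tangent line at P: 4·(x − -1) + -4·(y − 1) = 0.
Expanding: 4*x - 4*y + 8 = 0.


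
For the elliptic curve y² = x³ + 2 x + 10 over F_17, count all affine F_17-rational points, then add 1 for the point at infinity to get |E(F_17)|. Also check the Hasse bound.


Affine points = {(1, 8), (1, 9), (3, 3), (3, 14), (5, 3), (5, 14), (6, 0), (9, 3), (9, 14), (15, 7), (15, 10)}; affine count = 11; |E(F_17)| = 12.

Discriminant check: Δ ∝ 4a³ + 27b² = 4·2³ + 27·10² = 4·8 + 27·100 ≡ 12 (mod 17). Nonzero ⇒ E is nonsingular.
For each x ∈ F_17, compute rhs = x³ + 2·x + 10 mod 17, then count y ∈ F_17 with y² ≡ rhs.
  x = 0: rhs = 10, matching y values: none (0 points).
  x = 1: rhs = 13, matching y values: 8, 9 (2 points).
  x = 2: rhs = 5, matching y values: none (0 points).
  x = 3: rhs = 9, matching y values: 3, 14 (2 points).
  x = 4: rhs = 14, matching y values: none (0 points).
  x = 5: rhs = 9, matching y values: 3, 14 (2 points).
  x = 6: rhs = 0, matching y values: 0 (1 points).
  x = 7: rhs = 10, matching y values: none (0 points).
  x = 8: rhs = 11, matching y values: none (0 points).
  x = 9: rhs = 9, matching y values: 3, 14 (2 points).
  x = 10: rhs = 10, matching y values: none (0 points).
  x = 11: rhs = 3, matching y values: none (0 points).
  x = 12: rhs = 11, matching y values: none (0 points).
  x = 13: rhs = 6, matching y values: none (0 points).
  x = 14: rhs = 11, matching y values: none (0 points).
  x = 15: rhs = 15, matching y values: 7, 10 (2 points).
  x = 16: rhs = 7, matching y values: none (0 points).
Total affine count: 11.
Full point count |E(F_17)| = 11 + 1 = 12.
Hasse bound: |12 − (17+1)| = |-6| = 6 ≤ 2√17 ≈ 8.2462 ✓.


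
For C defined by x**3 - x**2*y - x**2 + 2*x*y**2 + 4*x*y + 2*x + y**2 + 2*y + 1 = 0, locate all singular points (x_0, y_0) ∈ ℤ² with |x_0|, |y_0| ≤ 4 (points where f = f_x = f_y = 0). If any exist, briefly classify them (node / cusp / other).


Singular points: {(0, -1)}; classification: cusp.

Compute partial derivatives:
  f_x = 3*x**2 - 2*x*y - 2*x + 2*y**2 + 4*y + 2.
  f_y = -x**2 + 4*x*y + 4*x + 2*y + 2.
Scan x_0 ∈ {−4, ..., 4}. For each x_0, f_y(x_0, y) is a polynomial in y; find its integer roots y ∈ {−4, ..., 4}, then test f_x and f at those candidates.
  x = -4: f_y(-4, y) = -14*y - 30; no integer root y with |y| ≤ 4.
  x = -3: f_y(-3, y) = -10*y - 19; no integer root y with |y| ≤ 4.
  x = -2: f_y(-2, y) = -6*y - 10; no integer root y with |y| ≤ 4.
  x = -1: f_y(-1, y) = -2*y - 3; no integer root y with |y| ≤ 4.
  x = 0: f_y(0, y) = 2*y + 2; vanishes at y ∈ {-1}. (0, -1): f_x = 0, f = 0 — SINGULAR.
  x = 1: f_y(1, y) = 6*y + 5; no integer root y with |y| ≤ 4.
  x = 2: f_y(2, y) = 10*y + 6; no integer root y with |y| ≤ 4.
  x = 3: f_y(3, y) = 14*y + 5; no integer root y with |y| ≤ 4.
  x = 4: f_y(4, y) = 18*y + 2; no integer root y with |y| ≤ 4.
Only singular point on the grid: (0, -1).
Classify: substitute x = 0 + u, y = -1 + v and expand: f = u**3 - u**2*v + 2*u*v**2 + v**2.
No constant or linear terms (consistent with a singular point). Quadratic part: v**2. Cubic part: u**3 - u**2*v + 2*u*v**2.
The quadratic part v**2 is a perfect square, so there is a single (double) tangent line v = 0, i.e. y = -1. Restricting the cubic part to that line (v = 0) leaves u**3 ≠ 0, so f is not divisible by v and the branch is v² ≈ -u**3 to lowest order — this is a cusp.
Classification: cusp.


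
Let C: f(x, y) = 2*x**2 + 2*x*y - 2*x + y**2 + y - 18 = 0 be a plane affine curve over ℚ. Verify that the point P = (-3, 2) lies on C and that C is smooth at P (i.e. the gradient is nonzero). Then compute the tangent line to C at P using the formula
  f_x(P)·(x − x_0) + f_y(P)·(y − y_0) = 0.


Tangent line at P: -10*x - y - 28 = 0.

Step 1: f(-3, 2) = 0, so P lies on C.
Step 2: partial derivatives
  f_x(x, y) = 4*x + 2*y - 2, f_y(x, y) = 2*x + 2*y + 1.
  f_x(P) = -10, f_y(P) = -1 (gradient nonzero, so P is smooth).
Step 3: tangent line at P: -10·(x − -3) + -1·(y − 2) = 0.
Expanding: -10*x - y - 28 = 0.


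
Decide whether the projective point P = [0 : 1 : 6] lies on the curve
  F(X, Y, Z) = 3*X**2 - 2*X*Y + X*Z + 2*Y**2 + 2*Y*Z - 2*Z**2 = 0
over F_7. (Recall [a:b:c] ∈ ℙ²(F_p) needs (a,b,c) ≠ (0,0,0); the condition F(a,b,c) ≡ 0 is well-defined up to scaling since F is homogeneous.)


F(0,1,6) ≡ 5 (mod 7); P is NOT on the curve.

Evaluate F(0, 1, 6) term-by-term (mod 7).
  3*X**2 ↦ 3·0·1·1 = 0
  -2*X*Y ↦ -2·0·1·1 = 0
  X*Z ↦ 1·0·1·6 = 0
  2*Y**2 ↦ 2·1·1·1 = 2
  2*Y*Z ↦ 2·1·1·6 = 12
  -2*Z**2 ↦ -2·1·1·36 = -72
Sum: F(0, 1, 6) = (0) + (0) + (0) + (2) + (12) + (-72) = -58.
Reducing mod 7: -58 ≡ 5 (mod 7).
Since F(a, b, c) ≡ 5 ≠ 0 (mod 7), P does NOT lie on the curve.


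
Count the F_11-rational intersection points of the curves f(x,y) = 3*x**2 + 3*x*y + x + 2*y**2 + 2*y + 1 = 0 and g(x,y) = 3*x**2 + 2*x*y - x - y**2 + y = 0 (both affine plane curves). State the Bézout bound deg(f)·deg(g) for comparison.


Common zeros: {(4, 9), (5, 9), (7, 3)}; count = 3; Bézout bound = 4.

deg(f) = 2, deg(g) = 2, so Bézout bound = 4.
Scan x ∈ F_11. For each x, list the y ∈ F_11 with f(x, y) ≡ 0 and those with g(x, y) ≡ 0 (mod 11); the common zeros in that column are the intersection.
  x = 0: f ≡ 0 at y ∈ ∅; g ≡ 0 at y ∈ {0, 1}; common: ∅.
  x = 1: f ≡ 0 at y ∈ ∅; g ≡ 0 at y ∈ ∅; common: ∅.
  x = 2: f ≡ 0 at y ∈ ∅; g ≡ 0 at y ∈ ∅; common: ∅.
  x = 3: f ≡ 0 at y ∈ {1, 10}; g ≡ 0 at y ∈ ∅; common: ∅.
  x = 4: f ≡ 0 at y ∈ {6, 9}; g ≡ 0 at y ∈ {0, 9}; common: {9}.
  x = 5: f ≡ 0 at y ∈ {9, 10}; g ≡ 0 at y ∈ {2, 9}; common: {9}.
  x = 6: f ≡ 0 at y ∈ ∅; g ≡ 0 at y ∈ {3, 10}; common: ∅.
  x = 7: f ≡ 0 at y ∈ {2, 3}; g ≡ 0 at y ∈ {1, 3}; common: {3}.
  x = 8: f ≡ 0 at y ∈ {3, 6}; g ≡ 0 at y ∈ ∅; common: ∅.
  x = 9: f ≡ 0 at y ∈ {0, 2}; g ≡ 0 at y ∈ ∅; common: ∅.
  x = 10: f ≡ 0 at y ∈ ∅; g ≡ 0 at y ∈ ∅; common: ∅.
Collecting: common zeros = {(4, 9), (5, 9), (7, 3)}, so the count is 3.
Comparison with the Bézout bound: 3 ≤ 4 = deg(f)·deg(g), as expected for curves with no common component (the affine F_11-count falls short of the bound because intersections may lie at infinity, over extension fields, or carry multiplicity).


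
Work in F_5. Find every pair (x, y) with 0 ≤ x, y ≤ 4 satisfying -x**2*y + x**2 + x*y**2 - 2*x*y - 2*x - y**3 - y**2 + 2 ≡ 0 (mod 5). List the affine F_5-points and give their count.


Affine F_5-points: {(0, 1), (0, 2), (1, 3), (1, 4), (2, 3), (3, 0), (3, 2), (4, 0)}; count = 8.

For each of the 25 pairs (x, y) ∈ F_5², evaluate f(x, y) mod 5. Record the zeros.
  x = 0: [0↦2, 1↦0, 2↦0, 3↦1, 4↦2]  zeros at y ∈ {1, 2}
  x = 1: [0↦1, 1↦2, 2↦2, 3↦0, 4↦0]  zeros at y ∈ {3, 4}
  x = 2: [0↦2, 1↦4, 2↦2, 3↦0, 4↦2]  zeros at y ∈ {3}
  x = 3: [0↦0, 1↦1, 2↦0, 3↦1, 4↦3]  zeros at y ∈ {0, 2}
  x = 4: [0↦0, 1↦3, 2↦1, 3↦3, 4↦3]  zeros at y ∈ {0}
Collecting zeros: affine points = {(0, 1), (0, 2), (1, 3), (1, 4), (2, 3), (3, 0), (3, 2), (4, 0)}.
Total count |C(F_5)_aff| = 8.


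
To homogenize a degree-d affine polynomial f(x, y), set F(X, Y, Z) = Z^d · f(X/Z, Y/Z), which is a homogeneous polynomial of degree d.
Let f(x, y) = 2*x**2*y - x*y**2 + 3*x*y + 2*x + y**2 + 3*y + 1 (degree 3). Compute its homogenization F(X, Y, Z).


F(X, Y, Z) = 2*X**2*Y - X*Y**2 + 3*X*Y*Z + 2*X*Z**2 + Y**2*Z + 3*Y*Z**2 + Z**3

deg(f) = 3.
Substitute x = X/Z, y = Y/Z into f, then multiply by Z^3.
  monomial 2·x^2·y^1 ↦ 2·X^2·Y^1·Z^0.
  monomial -1·x^1·y^2 ↦ -1·X^1·Y^2·Z^0.
  monomial 3·x^1·y^1 ↦ 3·X^1·Y^1·Z^1.
  monomial 2·x^1·y^0 ↦ 2·X^1·Y^0·Z^2.
  monomial 1·x^0·y^2 ↦ 1·X^0·Y^2·Z^1.
  monomial 3·x^0·y^1 ↦ 3·X^0·Y^1·Z^2.
  monomial 1·x^0·y^0 ↦ 1·X^0·Y^0·Z^3.
Collecting: F(X, Y, Z) = 2*X**2*Y - X*Y**2 + 3*X*Y*Z + 2*X*Z**2 + Y**2*Z + 3*Y*Z**2 + Z**3.


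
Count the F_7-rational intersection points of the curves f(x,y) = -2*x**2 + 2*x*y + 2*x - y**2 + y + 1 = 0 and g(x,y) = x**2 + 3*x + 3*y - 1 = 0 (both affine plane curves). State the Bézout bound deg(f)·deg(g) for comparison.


Common zeros: ∅; count = 0; Bézout bound = 4.

deg(f) = 2, deg(g) = 2, so Bézout bound = 4.
Scan x ∈ F_7. For each x, list the y ∈ F_7 with f(x, y) ≡ 0 and those with g(x, y) ≡ 0 (mod 7); the common zeros in that column are the intersection.
  x = 0: f ≡ 0 at y ∈ ∅; g ≡ 0 at y ∈ {5}; common: ∅.
  x = 1: f ≡ 0 at y ∈ ∅; g ≡ 0 at y ∈ {6}; common: ∅.
  x = 2: f ≡ 0 at y ∈ ∅; g ≡ 0 at y ∈ {4}; common: ∅.
  x = 3: f ≡ 0 at y ∈ ∅; g ≡ 0 at y ∈ {6}; common: ∅.
  x = 4: f ≡ 0 at y ∈ ∅; g ≡ 0 at y ∈ {5}; common: ∅.
  x = 5: f ≡ 0 at y ∈ {2}; g ≡ 0 at y ∈ {1}; common: ∅.
  x = 6: f ≡ 0 at y ∈ ∅; g ≡ 0 at y ∈ {1}; common: ∅.
Collecting: common zeros = ∅, so the count is 0.
Comparison with the Bézout bound: 0 ≤ 4 = deg(f)·deg(g), as expected for curves with no common component (the affine F_7-count falls short of the bound because intersections may lie at infinity, over extension fields, or carry multiplicity).


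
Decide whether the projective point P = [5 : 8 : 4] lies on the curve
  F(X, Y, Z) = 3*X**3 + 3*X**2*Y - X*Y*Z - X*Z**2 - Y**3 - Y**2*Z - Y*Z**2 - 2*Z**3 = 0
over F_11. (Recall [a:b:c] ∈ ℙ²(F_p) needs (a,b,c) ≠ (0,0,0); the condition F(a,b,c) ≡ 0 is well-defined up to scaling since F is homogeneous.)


F(5,8,4) ≡ 8 (mod 11); P is NOT on the curve.

Evaluate F(5, 8, 4) term-by-term (mod 11).
  3*X**3 ↦ 3·125·1·1 = 375
  3*X**2*Y ↦ 3·25·8·1 = 600
  -X*Y*Z ↦ -1·5·8·4 = -160
  -X*Z**2 ↦ -1·5·1·16 = -80
  -Y**3 ↦ -1·1·512·1 = -512
  -Y**2*Z ↦ -1·1·64·4 = -256
  -Y*Z**2 ↦ -1·1·8·16 = -128
  -2*Z**3 ↦ -2·1·1·64 = -128
Sum: F(5, 8, 4) = (375) + (600) + (-160) + (-80) + (-512) + (-256) + (-128) + (-128) = -289.
Reducing mod 11: -289 ≡ 8 (mod 11).
Since F(a, b, c) ≡ 8 ≠ 0 (mod 11), P does NOT lie on the curve.


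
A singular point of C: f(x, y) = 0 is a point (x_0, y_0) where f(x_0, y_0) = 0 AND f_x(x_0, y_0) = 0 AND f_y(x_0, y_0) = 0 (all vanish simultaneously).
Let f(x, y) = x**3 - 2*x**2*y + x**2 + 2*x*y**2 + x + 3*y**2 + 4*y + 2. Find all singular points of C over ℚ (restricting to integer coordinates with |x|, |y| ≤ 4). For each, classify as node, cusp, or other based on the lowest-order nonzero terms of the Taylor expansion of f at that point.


Singular points: {(-1, -1)}; classification: cusp.

Compute partial derivatives:
  f_x = 3*x**2 - 4*x*y + 2*x + 2*y**2 + 1.
  f_y = -2*x**2 + 4*x*y + 6*y + 4.
Scan x_0 ∈ {−4, ..., 4}. For each x_0, f_y(x_0, y) is a polynomial in y; find its integer roots y ∈ {−4, ..., 4}, then test f_x and f at those candidates.
  x = -4: f_y(-4, y) = -10*y - 28; no integer root y with |y| ≤ 4.
  x = -3: f_y(-3, y) = -6*y - 14; no integer root y with |y| ≤ 4.
  x = -2: f_y(-2, y) = -2*y - 4; vanishes at y ∈ {-2}. (-2, -2): f_x = 1 ≠ 0.
  x = -1: f_y(-1, y) = 2*y + 2; vanishes at y ∈ {-1}. (-1, -1): f_x = 0, f = 0 — SINGULAR.
  x = 0: f_y(0, y) = 6*y + 4; no integer root y with |y| ≤ 4.
  x = 1: f_y(1, y) = 10*y + 2; no integer root y with |y| ≤ 4.
  x = 2: f_y(2, y) = 14*y - 4; no integer root y with |y| ≤ 4.
  x = 3: f_y(3, y) = 18*y - 14; no integer root y with |y| ≤ 4.
  x = 4: f_y(4, y) = 22*y - 28; no integer root y with |y| ≤ 4.
Only singular point on the grid: (-1, -1).
Classify: substitute x = -1 + u, y = -1 + v and expand: f = u**3 - 2*u**2*v + 2*u*v**2 + v**2.
No constant or linear terms (consistent with a singular point). Quadratic part: v**2. Cubic part: u**3 - 2*u**2*v + 2*u*v**2.
The quadratic part v**2 is a perfect square, so there is a single (double) tangent line v = 0, i.e. y = -1. Restricting the cubic part to that line (v = 0) leaves u**3 ≠ 0, so f is not divisible by v and the branch is v² ≈ -u**3 to lowest order — this is a cusp.
Classification: cusp.


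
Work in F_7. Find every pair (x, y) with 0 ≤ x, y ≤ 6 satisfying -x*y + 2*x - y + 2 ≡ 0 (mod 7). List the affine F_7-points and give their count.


Affine F_7-points: {(0, 2), (1, 2), (2, 2), (3, 2), (4, 2), (5, 2), (6, 0), (6, 1), (6, 2), (6, 3), (6, 4), (6, 5), (6, 6)}; count = 13.

For each of the 49 pairs (x, y) ∈ F_7², evaluate f(x, y) mod 7. Record the zeros.
  x = 0: [0↦2, 1↦1, 2↦0, 3↦6, 4↦5, 5↦4, 6↦3]  zeros at y ∈ {2}
  x = 1: [0↦4, 1↦2, 2↦0, 3↦5, 4↦3, 5↦1, 6↦6]  zeros at y ∈ {2}
  x = 2: [0↦6, 1↦3, 2↦0, 3↦4, 4↦1, 5↦5, 6↦2]  zeros at y ∈ {2}
  x = 3: [0↦1, 1↦4, 2↦0, 3↦3, 4↦6, 5↦2, 6↦5]  zeros at y ∈ {2}
  x = 4: [0↦3, 1↦5, 2↦0, 3↦2, 4↦4, 5↦6, 6↦1]  zeros at y ∈ {2}
  x = 5: [0↦5, 1↦6, 2↦0, 3↦1, 4↦2, 5↦3, 6↦4]  zeros at y ∈ {2}
  x = 6: [0↦0, 1↦0, 2↦0, 3↦0, 4↦0, 5↦0, 6↦0]  zeros at y ∈ {0, 1, 2, 3, 4, 5, 6}
Collecting zeros: affine points = {(0, 2), (1, 2), (2, 2), (3, 2), (4, 2), (5, 2), (6, 0), (6, 1), (6, 2), (6, 3), (6, 4), (6, 5), (6, 6)}.
Total count |C(F_7)_aff| = 13.


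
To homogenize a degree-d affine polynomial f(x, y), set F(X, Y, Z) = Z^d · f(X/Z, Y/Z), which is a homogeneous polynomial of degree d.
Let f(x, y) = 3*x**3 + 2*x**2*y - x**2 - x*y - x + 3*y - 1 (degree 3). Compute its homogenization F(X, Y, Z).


F(X, Y, Z) = 3*X**3 + 2*X**2*Y - X**2*Z - X*Y*Z - X*Z**2 + 3*Y*Z**2 - Z**3

deg(f) = 3.
Substitute x = X/Z, y = Y/Z into f, then multiply by Z^3.
  monomial 3·x^3·y^0 ↦ 3·X^3·Y^0·Z^0.
  monomial 2·x^2·y^1 ↦ 2·X^2·Y^1·Z^0.
  monomial -1·x^2·y^0 ↦ -1·X^2·Y^0·Z^1.
  monomial -1·x^1·y^1 ↦ -1·X^1·Y^1·Z^1.
  monomial -1·x^1·y^0 ↦ -1·X^1·Y^0·Z^2.
  monomial 3·x^0·y^1 ↦ 3·X^0·Y^1·Z^2.
  monomial -1·x^0·y^0 ↦ -1·X^0·Y^0·Z^3.
Collecting: F(X, Y, Z) = 3*X**3 + 2*X**2*Y - X**2*Z - X*Y*Z - X*Z**2 + 3*Y*Z**2 - Z**3.


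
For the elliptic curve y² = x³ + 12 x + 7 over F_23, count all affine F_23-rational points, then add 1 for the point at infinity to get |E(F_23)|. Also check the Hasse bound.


Affine points = {(2, 4), (2, 19), (3, 1), (3, 22), (4, 2), (4, 21), (5, 10), (5, 13), (9, 4), (9, 19), (10, 0), (12, 4), (12, 19), (17, 8), (17, 15), (18, 11), (18, 12), (20, 6), (20, 17)}; affine count = 19; |E(F_23)| = 20.

Discriminant check: Δ ∝ 4a³ + 27b² = 4·12³ + 27·7² = 4·1728 + 27·49 ≡ 1 (mod 23). Nonzero ⇒ E is nonsingular.
For each x ∈ F_23, compute rhs = x³ + 12·x + 7 mod 23, then count y ∈ F_23 with y² ≡ rhs.
  x = 0: rhs = 7, matching y values: none (0 points).
  x = 1: rhs = 20, matching y values: none (0 points).
  x = 2: rhs = 16, matching y values: 4, 19 (2 points).
  x = 3: rhs = 1, matching y values: 1, 22 (2 points).
  x = 4: rhs = 4, matching y values: 2, 21 (2 points).
  x = 5: rhs = 8, matching y values: 10, 13 (2 points).
  x = 6: rhs = 19, matching y values: none (0 points).
  x = 7: rhs = 20, matching y values: none (0 points).
  x = 8: rhs = 17, matching y values: none (0 points).
  x = 9: rhs = 16, matching y values: 4, 19 (2 points).
  x = 10: rhs = 0, matching y values: 0 (1 points).
  x = 11: rhs = 21, matching y values: none (0 points).
  x = 12: rhs = 16, matching y values: 4, 19 (2 points).
  x = 13: rhs = 14, matching y values: none (0 points).
  x = 14: rhs = 21, matching y values: none (0 points).
  x = 15: rhs = 20, matching y values: none (0 points).
  x = 16: rhs = 17, matching y values: none (0 points).
  x = 17: rhs = 18, matching y values: 8, 15 (2 points).
  x = 18: rhs = 6, matching y values: 11, 12 (2 points).
  x = 19: rhs = 10, matching y values: none (0 points).
  x = 20: rhs = 13, matching y values: 6, 17 (2 points).
  x = 21: rhs = 21, matching y values: none (0 points).
  x = 22: rhs = 17, matching y values: none (0 points).
Total affine count: 19.
Full point count |E(F_23)| = 19 + 1 = 20.
Hasse bound: |20 − (23+1)| = |-4| = 4 ≤ 2√23 ≈ 9.5917 ✓.


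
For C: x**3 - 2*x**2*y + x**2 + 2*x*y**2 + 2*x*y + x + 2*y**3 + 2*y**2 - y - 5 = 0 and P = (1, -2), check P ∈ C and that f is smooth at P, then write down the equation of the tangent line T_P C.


Tangent line at P: 18*x + 7*y - 4 = 0.

Step 1: f(1, -2) = 0, so P lies on C.
Step 2: partial derivatives
  f_x(x, y) = 3*x**2 - 4*x*y + 2*x + 2*y**2 + 2*y + 1, f_y(x, y) = -2*x**2 + 4*x*y + 2*x + 6*y**2 + 4*y - 1.
  f_x(P) = 18, f_y(P) = 7 (gradient nonzero, so P is smooth).
Step 3: tangent line at P: 18·(x − 1) + 7·(y − -2) = 0.
Expanding: 18*x + 7*y - 4 = 0.


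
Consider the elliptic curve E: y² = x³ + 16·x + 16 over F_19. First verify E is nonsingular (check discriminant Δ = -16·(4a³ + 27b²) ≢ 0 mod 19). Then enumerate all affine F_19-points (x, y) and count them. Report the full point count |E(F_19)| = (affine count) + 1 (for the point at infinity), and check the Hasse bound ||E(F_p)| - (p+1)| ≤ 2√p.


Affine points = {(0, 4), (0, 15), (4, 7), (4, 12), (6, 9), (6, 10), (10, 6), (10, 13), (12, 6), (12, 13), (14, 1), (14, 18), (16, 6), (16, 13)}; affine count = 14; |E(F_19)| = 15.

Discriminant check: Δ ∝ 4a³ + 27b² = 4·16³ + 27·16² = 4·4096 + 27·256 ≡ 2 (mod 19). Nonzero ⇒ E is nonsingular.
For each x ∈ F_19, compute rhs = x³ + 16·x + 16 mod 19, then count y ∈ F_19 with y² ≡ rhs.
  x = 0: rhs = 16, matching y values: 4, 15 (2 points).
  x = 1: rhs = 14, matching y values: none (0 points).
  x = 2: rhs = 18, matching y values: none (0 points).
  x = 3: rhs = 15, matching y values: none (0 points).
  x = 4: rhs = 11, matching y values: 7, 12 (2 points).
  x = 5: rhs = 12, matching y values: none (0 points).
  x = 6: rhs = 5, matching y values: 9, 10 (2 points).
  x = 7: rhs = 15, matching y values: none (0 points).
  x = 8: rhs = 10, matching y values: none (0 points).
  x = 9: rhs = 15, matching y values: none (0 points).
  x = 10: rhs = 17, matching y values: 6, 13 (2 points).
  x = 11: rhs = 3, matching y values: none (0 points).
  x = 12: rhs = 17, matching y values: 6, 13 (2 points).
  x = 13: rhs = 8, matching y values: none (0 points).
  x = 14: rhs = 1, matching y values: 1, 18 (2 points).
  x = 15: rhs = 2, matching y values: none (0 points).
  x = 16: rhs = 17, matching y values: 6, 13 (2 points).
  x = 17: rhs = 14, matching y values: none (0 points).
  x = 18: rhs = 18, matching y values: none (0 points).
Total affine count: 14.
Full point count |E(F_19)| = 14 + 1 = 15.
Hasse bound: |15 − (19+1)| = |-5| = 5 ≤ 2√19 ≈ 8.7178 ✓.


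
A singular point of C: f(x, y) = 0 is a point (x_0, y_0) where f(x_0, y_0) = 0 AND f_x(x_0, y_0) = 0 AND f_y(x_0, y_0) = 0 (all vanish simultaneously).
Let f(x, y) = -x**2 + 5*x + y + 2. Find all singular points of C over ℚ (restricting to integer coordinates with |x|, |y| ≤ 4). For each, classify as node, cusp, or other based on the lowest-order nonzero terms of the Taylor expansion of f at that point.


No singular points in the scanned grid; C is smooth there.

Compute partial derivatives:
  f_x = 5 - 2*x.
  f_y = 1.
f_y = 1 is a nonzero constant, so f_y never vanishes: no point (x, y) can satisfy f = f_x = f_y = 0. In particular no (x, y) ∈ {−4, ..., 4}² is singular; the curve is smooth.


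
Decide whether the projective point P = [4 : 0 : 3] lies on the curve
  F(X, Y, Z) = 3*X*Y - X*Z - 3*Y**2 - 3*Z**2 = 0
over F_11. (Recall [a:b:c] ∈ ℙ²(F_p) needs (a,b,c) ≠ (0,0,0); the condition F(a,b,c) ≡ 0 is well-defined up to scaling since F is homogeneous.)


F(4,0,3) ≡ 5 (mod 11); P is NOT on the curve.

Evaluate F(4, 0, 3) term-by-term (mod 11).
  3*X*Y ↦ 3·4·0·1 = 0
  -X*Z ↦ -1·4·1·3 = -12
  -3*Y**2 ↦ -3·1·0·1 = 0
  -3*Z**2 ↦ -3·1·1·9 = -27
Sum: F(4, 0, 3) = (0) + (-12) + (0) + (-27) = -39.
Reducing mod 11: -39 ≡ 5 (mod 11).
Since F(a, b, c) ≡ 5 ≠ 0 (mod 11), P does NOT lie on the curve.


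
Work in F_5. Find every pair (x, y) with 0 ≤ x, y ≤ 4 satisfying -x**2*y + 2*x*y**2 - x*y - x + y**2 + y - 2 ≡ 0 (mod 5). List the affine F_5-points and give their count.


Affine F_5-points: {(0, 1), (0, 3), (3, 0), (3, 3)}; count = 4.

For each of the 25 pairs (x, y) ∈ F_5², evaluate f(x, y) mod 5. Record the zeros.
  x = 0: [0↦3, 1↦0, 2↦4, 3↦0, 4↦3]  zeros at y ∈ {1, 3}
  x = 1: [0↦2, 1↦4, 2↦2, 3↦1, 4↦1]  zeros at y ∈ ∅
  x = 2: [0↦1, 1↦1, 2↦1, 3↦1, 4↦1]  zeros at y ∈ ∅
  x = 3: [0↦0, 1↦1, 2↦1, 3↦0, 4↦3]  zeros at y ∈ {0, 3}
  x = 4: [0↦4, 1↦4, 2↦2, 3↦3, 4↦2]  zeros at y ∈ ∅
Collecting zeros: affine points = {(0, 1), (0, 3), (3, 0), (3, 3)}.
Total count |C(F_5)_aff| = 4.


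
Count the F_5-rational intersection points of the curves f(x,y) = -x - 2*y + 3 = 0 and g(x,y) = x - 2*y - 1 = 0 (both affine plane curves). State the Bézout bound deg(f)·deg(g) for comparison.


Common zeros: {(2, 3)}; count = 1; Bézout bound = 1.

deg(f) = 1, deg(g) = 1, so Bézout bound = 1.
Scan x ∈ F_5. For each x, list the y ∈ F_5 with f(x, y) ≡ 0 and those with g(x, y) ≡ 0 (mod 5); the common zeros in that column are the intersection.
  x = 0: f ≡ 0 at y ∈ {4}; g ≡ 0 at y ∈ {2}; common: ∅.
  x = 1: f ≡ 0 at y ∈ {1}; g ≡ 0 at y ∈ {0}; common: ∅.
  x = 2: f ≡ 0 at y ∈ {3}; g ≡ 0 at y ∈ {3}; common: {3}.
  x = 3: f ≡ 0 at y ∈ {0}; g ≡ 0 at y ∈ {1}; common: ∅.
  x = 4: f ≡ 0 at y ∈ {2}; g ≡ 0 at y ∈ {4}; common: ∅.
Collecting: common zeros = {(2, 3)}, so the count is 1.
Comparison with the Bézout bound: 1 ≤ 1 = deg(f)·deg(g), as expected for curves with no common component (the bound is attained).


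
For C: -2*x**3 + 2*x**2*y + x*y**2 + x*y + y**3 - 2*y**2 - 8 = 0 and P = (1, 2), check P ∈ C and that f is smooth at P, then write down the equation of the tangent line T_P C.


Tangent line at P: 8*x + 11*y - 30 = 0.

Step 1: f(1, 2) = 0, so P lies on C.
Step 2: partial derivatives
  f_x(x, y) = -6*x**2 + 4*x*y + y**2 + y, f_y(x, y) = 2*x**2 + 2*x*y + x + 3*y**2 - 4*y.
  f_x(P) = 8, f_y(P) = 11 (gradient nonzero, so P is smooth).
Step 3: tangent line at P: 8·(x − 1) + 11·(y − 2) = 0.
Expanding: 8*x + 11*y - 30 = 0.


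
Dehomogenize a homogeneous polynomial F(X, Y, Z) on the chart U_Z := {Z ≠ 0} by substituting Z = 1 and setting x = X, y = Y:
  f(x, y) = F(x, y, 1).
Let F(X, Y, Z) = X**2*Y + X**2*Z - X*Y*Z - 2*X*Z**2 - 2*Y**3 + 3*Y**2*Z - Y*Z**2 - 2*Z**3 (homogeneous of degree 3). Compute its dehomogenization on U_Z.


f(x, y) = x**2*y + x**2 - x*y - 2*x - 2*y**3 + 3*y**2 - y - 2

On U_Z we set Z = 1. Each monomial c·X^i·Y^j·Z^k in F becomes c·x^i·y^j·1^k = c·x^i·y^j.
Substituting Z = 1: F(X, Y, 1) = x**2*y + x**2 - x*y - 2*x - 2*y**3 + 3*y**2 - y - 2.
Note: deg(f) ≤ deg(F) = 3; strict inequality happens when F is divisible by Z (lost terms).


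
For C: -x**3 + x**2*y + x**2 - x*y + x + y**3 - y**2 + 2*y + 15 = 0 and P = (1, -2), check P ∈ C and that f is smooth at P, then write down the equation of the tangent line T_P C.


Tangent line at P: -2*x + 18*y + 38 = 0.

Step 1: f(1, -2) = 0, so P lies on C.
Step 2: partial derivatives
  f_x(x, y) = -3*x**2 + 2*x*y + 2*x - y + 1, f_y(x, y) = x**2 - x + 3*y**2 - 2*y + 2.
  f_x(P) = -2, f_y(P) = 18 (gradient nonzero, so P is smooth).
Step 3: tangent line at P: -2·(x − 1) + 18·(y − -2) = 0.
Expanding: -2*x + 18*y + 38 = 0.


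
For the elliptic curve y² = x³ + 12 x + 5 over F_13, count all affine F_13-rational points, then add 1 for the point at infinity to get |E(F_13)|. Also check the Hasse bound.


Affine points = {(3, 4), (3, 9), (4, 0), (7, 4), (7, 9), (9, 6), (9, 7), (11, 5), (11, 8)}; affine count = 9; |E(F_13)| = 10.

Discriminant check: Δ ∝ 4a³ + 27b² = 4·12³ + 27·5² = 4·1728 + 27·25 ≡ 8 (mod 13). Nonzero ⇒ E is nonsingular.
For each x ∈ F_13, compute rhs = x³ + 12·x + 5 mod 13, then count y ∈ F_13 with y² ≡ rhs.
  x = 0: rhs = 5, matching y values: none (0 points).
  x = 1: rhs = 5, matching y values: none (0 points).
  x = 2: rhs = 11, matching y values: none (0 points).
  x = 3: rhs = 3, matching y values: 4, 9 (2 points).
  x = 4: rhs = 0, matching y values: 0 (1 points).
  x = 5: rhs = 8, matching y values: none (0 points).
  x = 6: rhs = 7, matching y values: none (0 points).
  x = 7: rhs = 3, matching y values: 4, 9 (2 points).
  x = 8: rhs = 2, matching y values: none (0 points).
  x = 9: rhs = 10, matching y values: 6, 7 (2 points).
  x = 10: rhs = 7, matching y values: none (0 points).
  x = 11: rhs = 12, matching y values: 5, 8 (2 points).
  x = 12: rhs = 5, matching y values: none (0 points).
Total affine count: 9.
Full point count |E(F_13)| = 9 + 1 = 10.
Hasse bound: |10 − (13+1)| = |-4| = 4 ≤ 2√13 ≈ 7.2111 ✓.


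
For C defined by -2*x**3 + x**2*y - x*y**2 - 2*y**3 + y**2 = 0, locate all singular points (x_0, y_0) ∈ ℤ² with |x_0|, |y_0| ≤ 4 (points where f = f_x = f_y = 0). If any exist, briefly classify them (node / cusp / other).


Singular points: {(0, 0)}; classification: cusp.

Compute partial derivatives:
  f_x = -6*x**2 + 2*x*y - y**2.
  f_y = x**2 - 2*x*y - 6*y**2 + 2*y.
Scan x_0 ∈ {−4, ..., 4}. For each x_0, f_y(x_0, y) is a polynomial in y; find its integer roots y ∈ {−4, ..., 4}, then test f_x and f at those candidates.
  x = -4: f_y(-4, y) = -6*y**2 + 10*y + 16; vanishes at y ∈ {-1}. (-4, -1): f_x = -89 ≠ 0.
  x = -3: f_y(-3, y) = -6*y**2 + 8*y + 9; no integer root y with |y| ≤ 4.
  x = -2: f_y(-2, y) = -6*y**2 + 6*y + 4; no integer root y with |y| ≤ 4.
  x = -1: f_y(-1, y) = -6*y**2 + 4*y + 1; no integer root y with |y| ≤ 4.
  x = 0: f_y(0, y) = -6*y**2 + 2*y; vanishes at y ∈ {0}. (0, 0): f_x = 0, f = 0 — SINGULAR.
  x = 1: f_y(1, y) = 1 - 6*y**2; no integer root y with |y| ≤ 4.
  x = 2: f_y(2, y) = -6*y**2 - 2*y + 4; vanishes at y ∈ {-1}. (2, -1): f_x = -29 ≠ 0.
  x = 3: f_y(3, y) = -6*y**2 - 4*y + 9; no integer root y with |y| ≤ 4.
  x = 4: f_y(4, y) = -6*y**2 - 6*y + 16; no integer root y with |y| ≤ 4.
Only singular point on the grid: (0, 0).
Classify: substitute x = 0 + u, y = 0 + v and expand: f = -2*u**3 + u**2*v - u*v**2 - 2*v**3 + v**2.
No constant or linear terms (consistent with a singular point). Quadratic part: v**2. Cubic part: -2*u**3 + u**2*v - u*v**2 - 2*v**3.
The quadratic part v**2 is a perfect square, so there is a single (double) tangent line v = 0, i.e. y = 0. Restricting the cubic part to that line (v = 0) leaves -2*u**3 ≠ 0, so f is not divisible by v and the branch is v² ≈ 2*u**3 to lowest order — this is a cusp.
Classification: cusp.


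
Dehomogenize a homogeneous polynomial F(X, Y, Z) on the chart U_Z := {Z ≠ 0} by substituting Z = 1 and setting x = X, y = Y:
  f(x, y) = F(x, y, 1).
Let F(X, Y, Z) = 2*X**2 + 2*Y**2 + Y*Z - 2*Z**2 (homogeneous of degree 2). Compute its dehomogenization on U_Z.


f(x, y) = 2*x**2 + 2*y**2 + y - 2

On U_Z we set Z = 1. Each monomial c·X^i·Y^j·Z^k in F becomes c·x^i·y^j·1^k = c·x^i·y^j.
Substituting Z = 1: F(X, Y, 1) = 2*x**2 + 2*y**2 + y - 2.
Note: deg(f) ≤ deg(F) = 2; strict inequality happens when F is divisible by Z (lost terms).


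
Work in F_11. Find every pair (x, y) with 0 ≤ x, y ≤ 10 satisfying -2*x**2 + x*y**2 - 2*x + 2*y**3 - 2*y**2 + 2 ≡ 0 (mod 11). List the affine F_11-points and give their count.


Affine F_11-points: {(0, 9), (1, 4), (1, 9), (2, 3), (3, 0), (3, 5), (6, 4), (7, 0), (7, 3), (8, 6), (9, 6)}; count = 11.

For each of the 121 pairs (x, y) ∈ F_11², evaluate f(x, y) mod 11. Record the zeros.
  x = 0: [0↦2, 1↦2, 2↦10, 3↦5, 4↦10, 5↦4, 6↦10, 7↦7, 8↦7, 9↦0, 10↦9]  zeros at y ∈ {9}
  x = 1: [0↦9, 1↦10, 2↦10, 3↦10, 4↦0, 5↦3, 6↦9, 7↦8, 8↦1, 9↦0, 10↦6]  zeros at y ∈ {4, 9}
  x = 2: [0↦1, 1↦3, 2↦6, 3↦0, 4↦8, 5↦9, 6↦4, 7↦5, 8↦2, 9↦7, 10↦10]  zeros at y ∈ {3}
  x = 3: [0↦0, 1↦3, 2↦9, 3↦8, 4↦1, 5↦0, 6↦6, 7↦9, 8↦10, 9↦10, 10↦10]  zeros at y ∈ {0, 5}
  x = 4: [0↦6, 1↦10, 2↦8, 3↦1, 4↦1, 5↦9, 6↦4, 7↦9, 8↦3, 9↦9, 10↦6]  zeros at y ∈ ∅
  x = 5: [0↦8, 1↦2, 2↦3, 3↦1, 4↦8, 5↦3, 6↦9, 7↦5, 8↦3, 9↦4, 10↦9]  zeros at y ∈ ∅
  x = 6: [0↦6, 1↦1, 2↦5, 3↦8, 4↦0, 5↦4, 6↦10, 7↦8, 8↦10, 9↦6, 10↦8]  zeros at y ∈ {4}
  x = 7: [0↦0, 1↦7, 2↦3, 3↦0, 4↦10, 5↦1, 6↦7, 7↦7, 8↦2, 9↦4, 10↦3]  zeros at y ∈ {0, 3}
  x = 8: [0↦1, 1↦9, 2↦8, 3↦10, 4↦5, 5↦5, 6↦0, 7↦2, 8↦1, 9↦9, 10↦5]  zeros at y ∈ {6}
  x = 9: [0↦9, 1↦7, 2↦9, 3↦5, 4↦7, 5↦5, 6↦0, 7↦4, 8↦7, 9↦10, 10↦3]  zeros at y ∈ {6}
  x = 10: [0↦2, 1↦1, 2↦6, 3↦7, 4↦5, 5↦1, 6↦7, 7↦2, 8↦9, 9↦7, 10↦8]  zeros at y ∈ ∅
Collecting zeros: affine points = {(0, 9), (1, 4), (1, 9), (2, 3), (3, 0), (3, 5), (6, 4), (7, 0), (7, 3), (8, 6), (9, 6)}.
Total count |C(F_11)_aff| = 11.
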